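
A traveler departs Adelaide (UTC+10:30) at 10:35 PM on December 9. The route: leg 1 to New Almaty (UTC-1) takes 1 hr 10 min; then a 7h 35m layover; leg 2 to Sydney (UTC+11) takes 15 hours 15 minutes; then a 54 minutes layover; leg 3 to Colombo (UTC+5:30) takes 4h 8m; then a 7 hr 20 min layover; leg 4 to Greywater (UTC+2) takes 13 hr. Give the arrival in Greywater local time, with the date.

Convert departure to UTC: 10:35 PM − 10:30 = 12:05 PM UTC on Dec 9.
Add 1 hour and 10 minutes leg 1 → 1:15 PM UTC.
Add 7 hours 35 minutes layover in New Almaty → 8:50 PM UTC.
Add 15 hours and 15 minutes leg 2 → 12:05 PM UTC (Dec 10).
Add 54 minutes layover in Sydney → 12:59 PM UTC.
Add 4 hours and 8 minutes leg 3 → 5:07 PM UTC.
Add 7 hours 20 minutes layover in Colombo → 12:27 AM UTC (Dec 11).
Add 13 hours leg 4 → 1:27 PM UTC.
Greywater is UTC+2:00, so local arrival = 1:27 PM + 2:00 = 3:27 PM on Dec 11.

3:27 PM on Dec 11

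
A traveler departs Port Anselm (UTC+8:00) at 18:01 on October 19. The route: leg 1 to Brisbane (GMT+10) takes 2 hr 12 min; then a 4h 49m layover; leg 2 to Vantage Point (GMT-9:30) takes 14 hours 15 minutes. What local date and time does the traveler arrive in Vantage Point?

21:47 on October 19

Convert departure to UTC: 18:01 − 8:00 = 10:01 UTC on Oct 19.
Add 2 hours and 12 minutes leg 1 → 12:13 UTC.
Add 4 hours and 49 minutes layover in Brisbane → 17:02 UTC.
Add 14 hours 15 minutes leg 2 → 07:17 UTC (Oct 20).
Vantage Point is UTC−9:30, so local arrival = 07:17 − 9:30 = 21:47 on Oct 19.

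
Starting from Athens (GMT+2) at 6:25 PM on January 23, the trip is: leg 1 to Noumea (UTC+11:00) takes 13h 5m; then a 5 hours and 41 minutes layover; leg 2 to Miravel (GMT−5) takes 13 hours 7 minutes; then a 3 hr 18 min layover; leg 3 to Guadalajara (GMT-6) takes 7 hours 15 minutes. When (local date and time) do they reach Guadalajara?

Convert departure to UTC: 6:25 PM − 2:00 = 4:25 PM UTC on Jan 23.
Add 13 hours and 5 minutes leg 1 → 5:30 AM UTC (Jan 24).
Add 5 hours 41 minutes layover in Noumea → 11:11 AM UTC.
Add 13 hours 7 minutes leg 2 → 12:18 AM UTC (Jan 25).
Add 3 hours 18 minutes layover in Miravel → 3:36 AM UTC.
Add 7 hours and 15 minutes leg 3 → 10:51 AM UTC.
Guadalajara is UTC−6:00, so local arrival = 10:51 AM − 6:00 = 4:51 AM on Jan 25.

4:51 AM on January 25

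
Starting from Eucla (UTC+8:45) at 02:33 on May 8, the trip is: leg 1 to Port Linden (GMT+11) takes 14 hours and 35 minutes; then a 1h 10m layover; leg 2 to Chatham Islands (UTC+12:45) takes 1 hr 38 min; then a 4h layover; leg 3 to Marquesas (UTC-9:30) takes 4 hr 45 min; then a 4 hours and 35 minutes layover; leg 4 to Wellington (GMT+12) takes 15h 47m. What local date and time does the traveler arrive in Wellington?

Convert departure to UTC: 02:33 − 8:45 = 17:48 UTC on May 7.
Add 14 hours and 35 minutes leg 1 → 08:23 UTC (May 8).
Add 1 hour 10 minutes layover in Port Linden → 09:33 UTC.
Add 1 hour 38 minutes leg 2 → 11:11 UTC.
Add 4 hours layover in Chatham Islands → 15:11 UTC.
Add 4 hours 45 minutes leg 3 → 19:56 UTC.
Add 4 hours 35 minutes layover in Marquesas → 00:31 UTC (May 9).
Add 15 hours and 47 minutes leg 4 → 16:18 UTC.
Wellington is UTC+12:00, so local arrival = 16:18 + 12:00 = 04:18 on May 10.

04:18 on May 10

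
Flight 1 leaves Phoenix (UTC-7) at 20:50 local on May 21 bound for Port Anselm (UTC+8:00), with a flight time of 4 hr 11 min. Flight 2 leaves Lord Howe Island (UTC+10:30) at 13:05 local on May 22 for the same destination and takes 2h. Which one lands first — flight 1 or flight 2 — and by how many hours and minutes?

the second, by 3 hours 26 minutes

Flight 1 in UTC: 20:50 + 7:00 = 03:50 on May 22.
+4 hours 11 minutes → arrive 08:01 UTC on May 22.
Flight 2 in UTC: 13:05 − 10:30 = 02:35 on May 22.
+2 hours → arrive 04:35 UTC on May 22.
Flight 2 lands earlier by 3 hours 26 minutes.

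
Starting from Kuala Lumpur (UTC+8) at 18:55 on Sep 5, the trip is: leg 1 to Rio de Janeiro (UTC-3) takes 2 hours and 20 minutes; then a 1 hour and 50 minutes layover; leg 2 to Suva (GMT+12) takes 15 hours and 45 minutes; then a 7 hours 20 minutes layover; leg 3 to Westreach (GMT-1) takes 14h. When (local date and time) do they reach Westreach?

Convert departure to UTC: 18:55 − 8:00 = 10:55 UTC on Sep 5.
Add 2 hours 20 minutes leg 1 → 13:15 UTC.
Add 1 hour and 50 minutes layover in Rio de Janeiro → 15:05 UTC.
Add 15 hours and 45 minutes leg 2 → 06:50 UTC (Sep 6).
Add 7 hours 20 minutes layover in Suva → 14:10 UTC.
Add 14 hours leg 3 → 04:10 UTC (Sep 7).
Westreach is UTC−1:00, so local arrival = 04:10 − 1:00 = 03:10 on Sep 7.

03:10 on September 7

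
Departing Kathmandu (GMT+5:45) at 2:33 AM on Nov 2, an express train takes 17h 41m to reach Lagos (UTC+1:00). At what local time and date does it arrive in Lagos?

3:29 PM on Nov 2

Lagos is 4:45 behind Kathmandu.
After 17 hours and 41 minutes it is 8:14 PM in Kathmandu.
Shift by the zone difference: 8:14 PM − 4:45 = 3:29 PM on Nov 2 in Lagos.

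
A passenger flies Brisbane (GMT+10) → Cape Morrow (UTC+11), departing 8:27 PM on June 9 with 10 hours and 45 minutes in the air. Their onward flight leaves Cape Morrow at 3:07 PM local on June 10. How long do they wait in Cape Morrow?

Convert departure to UTC: 8:27 PM − 10:00 = 10:27 AM UTC on Jun 9.
Add 10 hours 45 minutes flight time → 9:12 PM UTC.
Cape Morrow is UTC+11:00, so local arrival = 9:12 PM + 11:00 = 8:12 AM on Jun 10.
Layover = 3:07 PM − 8:12 AM = 6 hours 55 minutes.

6 hours 55 minutes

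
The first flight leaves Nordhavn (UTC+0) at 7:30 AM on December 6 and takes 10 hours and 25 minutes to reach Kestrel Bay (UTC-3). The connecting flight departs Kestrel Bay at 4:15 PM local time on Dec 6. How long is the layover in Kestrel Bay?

Nordhavn is at UTC+0, so departure is already 7:30 AM UTC on Dec 6.
Add 10 hours 25 minutes flight time → 5:55 PM UTC.
Kestrel Bay is UTC−3:00, so local arrival = 5:55 PM − 3:00 = 2:55 PM on Dec 6.
Layover = 4:15 PM − 2:55 PM = 1 hour 20 minutes.

1 hour 20 minutes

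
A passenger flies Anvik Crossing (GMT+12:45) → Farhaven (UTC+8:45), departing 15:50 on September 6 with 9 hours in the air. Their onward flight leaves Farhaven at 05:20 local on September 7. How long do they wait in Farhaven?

8 hours 30 minutes

Convert departure to UTC: 15:50 − 12:45 = 03:05 UTC on Sep 6.
Add 9 hours flight time → 12:05 UTC.
Farhaven is UTC+8:45, so local arrival = 12:05 + 8:45 = 20:50 on Sep 6.
Layover = 05:20 − 20:50 (+1 day) = 8 hours 30 minutes.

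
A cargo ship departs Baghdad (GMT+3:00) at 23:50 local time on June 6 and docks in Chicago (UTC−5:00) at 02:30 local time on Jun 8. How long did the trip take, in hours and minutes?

Chicago is 8:00 behind Baghdad.
Clock-face elapsed time (ignoring zones) is 26 hours 40 minutes.
Actual elapsed = 26 hours 40 minutes + 8:00 = 34 hours 40 minutes.

34 hours 40 minutes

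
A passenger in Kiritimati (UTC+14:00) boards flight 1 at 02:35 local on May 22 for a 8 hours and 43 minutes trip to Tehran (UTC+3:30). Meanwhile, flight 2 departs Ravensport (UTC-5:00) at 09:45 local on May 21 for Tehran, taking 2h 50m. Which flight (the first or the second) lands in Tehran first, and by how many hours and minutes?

the second, by 3 hours 43 minutes

Flight 1 in UTC: 02:35 − 14:00 = 12:35 on May 21.
+8 hours 43 minutes → arrive 21:18 UTC on May 21.
Flight 2 in UTC: 09:45 + 5:00 = 14:45 on May 21.
+2 hours 50 minutes → arrive 17:35 UTC on May 21.
Flight 2 lands earlier by 3 hours 43 minutes.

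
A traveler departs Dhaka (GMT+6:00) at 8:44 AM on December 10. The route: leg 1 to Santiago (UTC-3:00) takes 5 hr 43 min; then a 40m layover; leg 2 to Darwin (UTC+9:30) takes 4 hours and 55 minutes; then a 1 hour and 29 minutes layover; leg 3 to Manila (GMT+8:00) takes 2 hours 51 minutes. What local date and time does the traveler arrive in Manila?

2:22 AM on December 11

Convert departure to UTC: 8:44 AM − 6:00 = 2:44 AM UTC on Dec 10.
Add 5 hours and 43 minutes leg 1 → 8:27 AM UTC.
Add 40 minutes layover in Santiago → 9:07 AM UTC.
Add 4 hours and 55 minutes leg 2 → 2:02 PM UTC.
Add 1 hour 29 minutes layover in Darwin → 3:31 PM UTC.
Add 2 hours and 51 minutes leg 3 → 6:22 PM UTC.
Manila is UTC+8:00, so local arrival = 6:22 PM + 8:00 = 2:22 AM on Dec 11.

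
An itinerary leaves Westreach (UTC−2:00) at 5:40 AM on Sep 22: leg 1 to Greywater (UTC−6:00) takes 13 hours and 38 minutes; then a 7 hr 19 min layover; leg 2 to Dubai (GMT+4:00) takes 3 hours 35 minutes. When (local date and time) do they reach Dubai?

Convert departure to UTC: 5:40 AM + 2:00 = 7:40 AM UTC on Sep 22.
Add 13 hours and 38 minutes leg 1 → 9:18 PM UTC.
Add 7 hours and 19 minutes layover in Greywater → 4:37 AM UTC (Sep 23).
Add 3 hours and 35 minutes leg 2 → 8:12 AM UTC.
Dubai is UTC+4:00, so local arrival = 8:12 AM + 4:00 = 12:12 PM on Sep 23.

12:12 PM on September 23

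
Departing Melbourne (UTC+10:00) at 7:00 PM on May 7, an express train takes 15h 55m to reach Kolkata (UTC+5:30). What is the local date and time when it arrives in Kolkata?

6:25 AM on May 8

Kolkata is 4:30 behind Melbourne.
After 15 hours 55 minutes it is 10:55 AM (May 8) in Melbourne.
Shift by the zone difference: 10:55 AM − 4:30 = 6:25 AM on May 8 in Kolkata.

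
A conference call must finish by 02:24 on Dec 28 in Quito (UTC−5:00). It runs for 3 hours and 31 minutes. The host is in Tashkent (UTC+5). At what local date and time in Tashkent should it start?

08:53 on Dec 28

Target end time in UTC: 02:24 + 5:00 = 07:24 on Dec 28.
Subtract 3 hours 31 minutes → start 03:53 UTC on Dec 28.
Tashkent is UTC+5:00: 03:53 + 5:00 = 08:53 on Dec 28.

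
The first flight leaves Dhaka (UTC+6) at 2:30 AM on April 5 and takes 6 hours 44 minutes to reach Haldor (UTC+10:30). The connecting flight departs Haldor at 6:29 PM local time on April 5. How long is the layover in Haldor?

Convert departure to UTC: 2:30 AM − 6:00 = 8:30 PM UTC on Apr 4.
Add 6 hours 44 minutes flight time → 3:14 AM UTC (Apr 5).
Haldor is UTC+10:30, so local arrival = 3:14 AM + 10:30 = 1:44 PM on Apr 5.
Layover = 6:29 PM − 1:44 PM = 4 hours 45 minutes.

4 hours 45 minutes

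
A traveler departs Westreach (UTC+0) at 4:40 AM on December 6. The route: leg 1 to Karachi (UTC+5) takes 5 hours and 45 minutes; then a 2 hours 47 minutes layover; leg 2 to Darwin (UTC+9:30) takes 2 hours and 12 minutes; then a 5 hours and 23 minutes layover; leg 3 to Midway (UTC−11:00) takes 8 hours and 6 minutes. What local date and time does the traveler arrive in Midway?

Westreach is at UTC+0, so departure is already 4:40 AM UTC on Dec 6.
Add 5 hours 45 minutes leg 1 → 10:25 AM UTC.
Add 2 hours 47 minutes layover in Karachi → 1:12 PM UTC.
Add 2 hours 12 minutes leg 2 → 3:24 PM UTC.
Add 5 hours 23 minutes layover in Darwin → 8:47 PM UTC.
Add 8 hours and 6 minutes leg 3 → 4:53 AM UTC (Dec 7).
Midway is UTC−11:00, so local arrival = 4:53 AM − 11:00 = 5:53 PM on Dec 6.

5:53 PM on December 6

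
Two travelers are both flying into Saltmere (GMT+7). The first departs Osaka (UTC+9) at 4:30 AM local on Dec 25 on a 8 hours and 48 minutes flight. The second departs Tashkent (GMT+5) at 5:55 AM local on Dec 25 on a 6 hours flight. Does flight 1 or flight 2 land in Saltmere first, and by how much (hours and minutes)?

the first, by 2 hours 37 minutes

Flight 1 in UTC: 4:30 AM − 9:00 = 7:30 PM on Dec 24.
+8 hours and 48 minutes → arrive 4:18 AM UTC on Dec 25.
Flight 2 in UTC: 5:55 AM − 5:00 = 12:55 AM on Dec 25.
+6 hours → arrive 6:55 AM UTC on Dec 25.
Flight 1 lands earlier by 2 hours 37 minutes.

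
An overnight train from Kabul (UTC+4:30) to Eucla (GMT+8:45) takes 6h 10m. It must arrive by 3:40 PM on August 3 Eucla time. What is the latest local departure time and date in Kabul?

5:15 AM on August 3

Target arrival in UTC: 3:40 PM − 8:45 = 6:55 AM on Aug 3.
Subtract 6 hours and 10 minutes → departure 12:45 AM UTC on Aug 3.
Kabul is UTC+4:30: 12:45 AM + 4:30 = 5:15 AM on Aug 3.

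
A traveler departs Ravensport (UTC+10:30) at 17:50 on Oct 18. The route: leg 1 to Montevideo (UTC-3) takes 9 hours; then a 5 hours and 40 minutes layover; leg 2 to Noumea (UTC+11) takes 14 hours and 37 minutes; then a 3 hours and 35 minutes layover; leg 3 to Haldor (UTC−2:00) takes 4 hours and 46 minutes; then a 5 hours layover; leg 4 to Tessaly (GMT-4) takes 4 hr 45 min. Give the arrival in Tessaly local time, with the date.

02:43 on Oct 20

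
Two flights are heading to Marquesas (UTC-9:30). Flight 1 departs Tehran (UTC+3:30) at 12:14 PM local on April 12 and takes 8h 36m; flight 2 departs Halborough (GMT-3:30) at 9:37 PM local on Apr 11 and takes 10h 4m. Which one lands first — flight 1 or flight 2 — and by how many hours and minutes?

the second, by 6 hours 9 minutes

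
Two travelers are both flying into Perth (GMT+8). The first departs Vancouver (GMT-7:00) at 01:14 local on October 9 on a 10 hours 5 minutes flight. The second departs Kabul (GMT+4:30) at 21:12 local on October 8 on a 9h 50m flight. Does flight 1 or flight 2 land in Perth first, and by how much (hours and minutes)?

Flight 1 in UTC: 01:14 + 7:00 = 08:14 on Oct 9.
+10 hours 5 minutes → arrive 18:19 UTC on Oct 9.
Flight 2 in UTC: 21:12 − 4:30 = 16:42 on Oct 8.
+9 hours 50 minutes → arrive 02:32 UTC on Oct 9.
Flight 2 lands earlier by 15 hours 47 minutes.

the second, by 15 hours 47 minutes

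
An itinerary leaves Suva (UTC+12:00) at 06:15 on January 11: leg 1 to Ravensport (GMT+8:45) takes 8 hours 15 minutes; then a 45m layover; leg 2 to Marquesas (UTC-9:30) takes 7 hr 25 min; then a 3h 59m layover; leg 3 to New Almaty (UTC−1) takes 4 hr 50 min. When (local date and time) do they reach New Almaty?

18:29 on January 11

Convert departure to UTC: 06:15 − 12:00 = 18:15 UTC on Jan 10.
Add 8 hours 15 minutes leg 1 → 02:30 UTC (Jan 11).
Add 45 minutes layover in Ravensport → 03:15 UTC.
Add 7 hours 25 minutes leg 2 → 10:40 UTC.
Add 3 hours and 59 minutes layover in Marquesas → 14:39 UTC.
Add 4 hours 50 minutes leg 3 → 19:29 UTC.
New Almaty is UTC−1:00, so local arrival = 19:29 − 1:00 = 18:29 on Jan 11.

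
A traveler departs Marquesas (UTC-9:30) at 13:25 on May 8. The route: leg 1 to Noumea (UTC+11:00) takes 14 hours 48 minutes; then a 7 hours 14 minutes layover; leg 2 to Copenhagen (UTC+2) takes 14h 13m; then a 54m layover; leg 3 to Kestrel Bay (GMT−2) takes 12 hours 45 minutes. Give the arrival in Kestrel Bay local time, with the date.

22:49 on May 10

Convert departure to UTC: 13:25 + 9:30 = 22:55 UTC on May 8.
Add 14 hours and 48 minutes leg 1 → 13:43 UTC (May 9).
Add 7 hours 14 minutes layover in Noumea → 20:57 UTC.
Add 14 hours and 13 minutes leg 2 → 11:10 UTC (May 10).
Add 54 minutes layover in Copenhagen → 12:04 UTC.
Add 12 hours and 45 minutes leg 3 → 00:49 UTC (May 11).
Kestrel Bay is UTC−2:00, so local arrival = 00:49 − 2:00 = 22:49 on May 10.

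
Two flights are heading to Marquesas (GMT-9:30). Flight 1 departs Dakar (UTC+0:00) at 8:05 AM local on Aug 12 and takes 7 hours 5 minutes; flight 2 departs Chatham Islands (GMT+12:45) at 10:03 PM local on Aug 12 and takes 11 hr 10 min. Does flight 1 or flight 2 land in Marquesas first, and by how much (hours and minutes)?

the first, by 5 hours 18 minutes

Flight 1 departs at 8:05 AM UTC (Aug 12).
+7 hours 5 minutes → arrive 3:10 PM UTC on Aug 12.
Flight 2 in UTC: 10:03 PM − 12:45 = 9:18 AM on Aug 12.
+11 hours 10 minutes → arrive 8:28 PM UTC on Aug 12.
Flight 1 lands earlier by 5 hours 18 minutes.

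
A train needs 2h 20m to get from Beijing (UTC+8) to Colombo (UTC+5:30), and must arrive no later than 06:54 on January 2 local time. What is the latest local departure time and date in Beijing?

Target arrival in UTC: 06:54 − 5:30 = 01:24 on Jan 2.
Subtract 2 hours 20 minutes → departure 23:04 UTC on Jan 1.
Beijing is UTC+8:00: 23:04 + 8:00 = 07:04 on Jan 2.

07:04 on Jan 2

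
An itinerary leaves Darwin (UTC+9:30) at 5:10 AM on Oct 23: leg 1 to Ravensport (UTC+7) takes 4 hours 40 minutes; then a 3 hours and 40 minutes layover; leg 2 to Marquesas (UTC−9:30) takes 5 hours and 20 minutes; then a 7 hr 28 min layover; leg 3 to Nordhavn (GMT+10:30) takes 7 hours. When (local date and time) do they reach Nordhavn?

10:18 AM on October 24

Convert departure to UTC: 5:10 AM − 9:30 = 7:40 PM UTC on Oct 22.
Add 4 hours 40 minutes leg 1 → 12:20 AM UTC (Oct 23).
Add 3 hours 40 minutes layover in Ravensport → 4:00 AM UTC.
Add 5 hours 20 minutes leg 2 → 9:20 AM UTC.
Add 7 hours and 28 minutes layover in Marquesas → 4:48 PM UTC.
Add 7 hours leg 3 → 11:48 PM UTC.
Nordhavn is UTC+10:30, so local arrival = 11:48 PM + 10:30 = 10:18 AM on Oct 24.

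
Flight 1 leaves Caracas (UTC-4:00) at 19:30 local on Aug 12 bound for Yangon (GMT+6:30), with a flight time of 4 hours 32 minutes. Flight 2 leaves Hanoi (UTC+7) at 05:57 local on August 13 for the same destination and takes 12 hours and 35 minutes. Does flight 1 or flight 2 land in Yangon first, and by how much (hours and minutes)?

Flight 1 in UTC: 19:30 + 4:00 = 23:30 on Aug 12.
+4 hours 32 minutes → arrive 04:02 UTC on Aug 13.
Flight 2 in UTC: 05:57 − 7:00 = 22:57 on Aug 12.
+12 hours 35 minutes → arrive 11:32 UTC on Aug 13.
Flight 1 lands earlier by 7 hours 30 minutes.

the first, by 7 hours 30 minutes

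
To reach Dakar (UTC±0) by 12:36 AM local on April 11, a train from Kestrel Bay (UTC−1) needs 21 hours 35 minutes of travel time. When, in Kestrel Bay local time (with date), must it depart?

Target arrival is already UTC: 12:36 AM on Apr 11.
Subtract 21 hours and 35 minutes → departure 3:01 AM UTC on Apr 10.
Kestrel Bay is UTC−1:00: 3:01 AM − 1:00 = 2:01 AM on Apr 10.

2:01 AM on Apr 10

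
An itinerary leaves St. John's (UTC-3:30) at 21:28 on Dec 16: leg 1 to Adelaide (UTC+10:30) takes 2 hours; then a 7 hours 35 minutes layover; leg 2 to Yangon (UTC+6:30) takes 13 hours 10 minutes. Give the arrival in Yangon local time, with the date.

Convert departure to UTC: 21:28 + 3:30 = 00:58 UTC on Dec 17.
Add 2 hours leg 1 → 02:58 UTC.
Add 7 hours 35 minutes layover in Adelaide → 10:33 UTC.
Add 13 hours and 10 minutes leg 2 → 23:43 UTC.
Yangon is UTC+6:30, so local arrival = 23:43 + 6:30 = 06:13 on Dec 18.

06:13 on Dec 18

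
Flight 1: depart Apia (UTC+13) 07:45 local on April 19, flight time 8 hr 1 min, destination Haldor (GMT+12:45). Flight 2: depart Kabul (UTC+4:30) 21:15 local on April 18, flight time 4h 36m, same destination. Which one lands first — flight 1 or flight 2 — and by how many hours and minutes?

the second, by 5 hours 25 minutes

Flight 1 in UTC: 07:45 − 13:00 = 18:45 on Apr 18.
+8 hours 1 minute → arrive 02:46 UTC on Apr 19.
Flight 2 in UTC: 21:15 − 4:30 = 16:45 on Apr 18.
+4 hours and 36 minutes → arrive 21:21 UTC on Apr 18.
Flight 2 lands earlier by 5 hours 25 minutes.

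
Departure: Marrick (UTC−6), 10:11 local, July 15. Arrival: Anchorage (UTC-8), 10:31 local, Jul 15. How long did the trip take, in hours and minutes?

2 hours 20 minutes

Anchorage is 2:00 behind Marrick.
Clock-face elapsed time (ignoring zones) is 20 minutes.
Actual elapsed = 20 minutes + 2:00 = 2 hours 20 minutes.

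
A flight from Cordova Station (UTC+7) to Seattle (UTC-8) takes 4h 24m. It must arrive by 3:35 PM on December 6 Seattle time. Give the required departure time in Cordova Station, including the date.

Target arrival in UTC: 3:35 PM + 8:00 = 11:35 PM on Dec 6.
Subtract 4 hours and 24 minutes → departure 7:11 PM UTC on Dec 6.
Cordova Station is UTC+7:00: 7:11 PM + 7:00 = 2:11 AM on Dec 7.

2:11 AM on December 7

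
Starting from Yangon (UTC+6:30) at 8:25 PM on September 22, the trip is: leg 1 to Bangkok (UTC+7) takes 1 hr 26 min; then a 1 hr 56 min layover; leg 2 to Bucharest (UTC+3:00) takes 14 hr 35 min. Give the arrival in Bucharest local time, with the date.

Convert departure to UTC: 8:25 PM − 6:30 = 1:55 PM UTC on Sep 22.
Add 1 hour 26 minutes leg 1 → 3:21 PM UTC.
Add 1 hour and 56 minutes layover in Bangkok → 5:17 PM UTC.
Add 14 hours 35 minutes leg 2 → 7:52 AM UTC (Sep 23).
Bucharest is UTC+3:00, so local arrival = 7:52 AM + 3:00 = 10:52 AM on Sep 23.

10:52 AM on September 23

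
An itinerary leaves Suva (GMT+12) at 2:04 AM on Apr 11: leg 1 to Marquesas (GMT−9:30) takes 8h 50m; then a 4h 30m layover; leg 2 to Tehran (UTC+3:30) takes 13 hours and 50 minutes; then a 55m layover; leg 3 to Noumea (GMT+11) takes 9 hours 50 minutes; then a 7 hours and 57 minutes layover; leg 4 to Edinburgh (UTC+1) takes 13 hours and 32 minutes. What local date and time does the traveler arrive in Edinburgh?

2:28 AM on April 13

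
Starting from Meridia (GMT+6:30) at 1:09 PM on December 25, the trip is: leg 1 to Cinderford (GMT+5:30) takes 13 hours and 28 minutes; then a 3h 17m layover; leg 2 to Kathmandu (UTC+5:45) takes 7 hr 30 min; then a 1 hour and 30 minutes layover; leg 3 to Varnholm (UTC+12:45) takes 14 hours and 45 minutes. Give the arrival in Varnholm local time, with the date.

Convert departure to UTC: 1:09 PM − 6:30 = 6:39 AM UTC on Dec 25.
Add 13 hours and 28 minutes leg 1 → 8:07 PM UTC.
Add 3 hours and 17 minutes layover in Cinderford → 11:24 PM UTC.
Add 7 hours 30 minutes leg 2 → 6:54 AM UTC (Dec 26).
Add 1 hour 30 minutes layover in Kathmandu → 8:24 AM UTC.
Add 14 hours and 45 minutes leg 3 → 11:09 PM UTC.
Varnholm is UTC+12:45, so local arrival = 11:09 PM + 12:45 = 11:54 AM on Dec 27.

11:54 AM on December 27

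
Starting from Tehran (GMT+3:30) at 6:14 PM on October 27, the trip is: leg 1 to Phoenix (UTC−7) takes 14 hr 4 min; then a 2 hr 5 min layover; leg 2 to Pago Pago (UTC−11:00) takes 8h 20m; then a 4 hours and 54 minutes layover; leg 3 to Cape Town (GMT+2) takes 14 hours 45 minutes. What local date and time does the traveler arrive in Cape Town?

Convert departure to UTC: 6:14 PM − 3:30 = 2:44 PM UTC on Oct 27.
Add 14 hours and 4 minutes leg 1 → 4:48 AM UTC (Oct 28).
Add 2 hours and 5 minutes layover in Phoenix → 6:53 AM UTC.
Add 8 hours 20 minutes leg 2 → 3:13 PM UTC.
Add 4 hours and 54 minutes layover in Pago Pago → 8:07 PM UTC.
Add 14 hours 45 minutes leg 3 → 10:52 AM UTC (Oct 29).
Cape Town is UTC+2:00, so local arrival = 10:52 AM + 2:00 = 12:52 PM on Oct 29.

12:52 PM on October 29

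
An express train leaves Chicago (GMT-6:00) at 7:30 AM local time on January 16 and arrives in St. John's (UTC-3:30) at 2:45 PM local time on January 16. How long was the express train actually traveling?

Departure in UTC: 7:30 AM + 6:00 = 1:30 PM on Jan 16.
Arrival in UTC: 2:45 PM + 3:30 = 6:15 PM on Jan 16.
Elapsed = 6:15 PM − 1:30 PM = 4 hours 45 minutes.

4 hours 45 minutes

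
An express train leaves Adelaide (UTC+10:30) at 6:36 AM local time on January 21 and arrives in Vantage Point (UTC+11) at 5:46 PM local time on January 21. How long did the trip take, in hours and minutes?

10 hours 40 minutes

Vantage Point is 0:30 ahead of Adelaide.
Clock-face elapsed time (ignoring zones) is 11 hours 10 minutes.
Actual elapsed = 11 hours 10 minutes − 0:30 = 10 hours 40 minutes.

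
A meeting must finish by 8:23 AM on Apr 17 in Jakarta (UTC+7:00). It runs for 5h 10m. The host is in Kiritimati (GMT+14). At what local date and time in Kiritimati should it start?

10:13 AM on April 17

Target end time in UTC: 8:23 AM − 7:00 = 1:23 AM on Apr 17.
Subtract 5 hours and 10 minutes → start 8:13 PM UTC on Apr 16.
Kiritimati is UTC+14:00: 8:13 PM + 14:00 = 10:13 AM on Apr 17.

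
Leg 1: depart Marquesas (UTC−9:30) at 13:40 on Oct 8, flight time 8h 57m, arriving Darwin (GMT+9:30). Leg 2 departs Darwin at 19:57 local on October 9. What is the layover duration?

2 hours 20 minutes

Convert departure to UTC: 13:40 + 9:30 = 23:10 UTC on Oct 8.
Add 8 hours 57 minutes flight time → 08:07 UTC (Oct 9).
Darwin is UTC+9:30, so local arrival = 08:07 + 9:30 = 17:37 on Oct 9.
Layover = 19:57 − 17:37 = 2 hours 20 minutes.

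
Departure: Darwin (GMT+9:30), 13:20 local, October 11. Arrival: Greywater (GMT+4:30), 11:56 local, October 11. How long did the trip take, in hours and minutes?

Departure in UTC: 13:20 − 9:30 = 03:50 on Oct 11.
Arrival in UTC: 11:56 − 4:30 = 07:26 on Oct 11.
Elapsed = 07:26 − 03:50 = 3 hours 36 minutes.

3 hours 36 minutes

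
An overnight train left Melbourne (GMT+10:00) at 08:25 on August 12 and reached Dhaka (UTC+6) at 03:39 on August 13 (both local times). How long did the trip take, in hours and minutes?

23 hours 14 minutes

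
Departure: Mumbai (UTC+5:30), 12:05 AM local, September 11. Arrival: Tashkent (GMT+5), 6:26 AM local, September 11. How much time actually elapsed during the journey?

Departure in UTC: 12:05 AM − 5:30 = 6:35 PM on Sep 10.
Arrival in UTC: 6:26 AM − 5:00 = 1:26 AM on Sep 11.
Elapsed = 1:26 AM − 6:35 PM (+1 day) = 6 hours 51 minutes.

6 hours 51 minutes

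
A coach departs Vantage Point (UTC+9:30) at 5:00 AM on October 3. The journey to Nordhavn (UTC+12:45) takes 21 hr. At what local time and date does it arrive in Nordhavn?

Convert departure to UTC: 5:00 AM − 9:30 = 7:30 PM UTC on Oct 2.
Add 21 hours travel time → 4:30 PM UTC (Oct 3).
Nordhavn is UTC+12:45, so local arrival = 4:30 PM + 12:45 = 5:15 AM on Oct 4.

5:15 AM on October 4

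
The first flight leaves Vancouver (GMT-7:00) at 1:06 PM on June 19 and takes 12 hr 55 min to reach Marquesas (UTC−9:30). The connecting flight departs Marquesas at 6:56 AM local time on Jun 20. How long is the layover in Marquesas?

Convert departure to UTC: 1:06 PM + 7:00 = 8:06 PM UTC on Jun 19.
Add 12 hours and 55 minutes flight time → 9:01 AM UTC (Jun 20).
Marquesas is UTC−9:30, so local arrival = 9:01 AM − 9:30 = 11:31 PM on Jun 19.
Layover = 6:56 AM − 11:31 PM (+1 day) = 7 hours 25 minutes.

7 hours 25 minutes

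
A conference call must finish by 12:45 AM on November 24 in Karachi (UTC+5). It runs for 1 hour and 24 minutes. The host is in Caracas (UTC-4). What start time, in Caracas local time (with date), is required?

Target end time in UTC: 12:45 AM − 5:00 = 7:45 PM on Nov 23.
Subtract 1 hour 24 minutes → start 6:21 PM UTC on Nov 23.
Caracas is UTC−4:00: 6:21 PM − 4:00 = 2:21 PM on Nov 23.

2:21 PM on November 23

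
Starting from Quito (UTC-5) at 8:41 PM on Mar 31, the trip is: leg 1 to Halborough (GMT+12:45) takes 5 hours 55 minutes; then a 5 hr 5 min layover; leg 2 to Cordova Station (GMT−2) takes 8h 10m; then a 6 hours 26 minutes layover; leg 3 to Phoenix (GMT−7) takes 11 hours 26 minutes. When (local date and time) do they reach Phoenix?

7:43 AM on Apr 2

Convert departure to UTC: 8:41 PM + 5:00 = 1:41 AM UTC on Apr 1.
Add 5 hours 55 minutes leg 1 → 7:36 AM UTC.
Add 5 hours 5 minutes layover in Halborough → 12:41 PM UTC.
Add 8 hours and 10 minutes leg 2 → 8:51 PM UTC.
Add 6 hours and 26 minutes layover in Cordova Station → 3:17 AM UTC (Apr 2).
Add 11 hours and 26 minutes leg 3 → 2:43 PM UTC.
Phoenix is UTC−7:00, so local arrival = 2:43 PM − 7:00 = 7:43 AM on Apr 2.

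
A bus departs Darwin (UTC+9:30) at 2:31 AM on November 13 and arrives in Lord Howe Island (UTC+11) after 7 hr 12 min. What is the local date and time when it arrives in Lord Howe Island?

Convert departure to UTC: 2:31 AM − 9:30 = 5:01 PM UTC on Nov 12.
Add 7 hours 12 minutes travel time → 12:13 AM UTC (Nov 13).
Lord Howe Island is UTC+11:00, so local arrival = 12:13 AM + 11:00 = 11:13 AM on Nov 13.

11:13 AM on Nov 13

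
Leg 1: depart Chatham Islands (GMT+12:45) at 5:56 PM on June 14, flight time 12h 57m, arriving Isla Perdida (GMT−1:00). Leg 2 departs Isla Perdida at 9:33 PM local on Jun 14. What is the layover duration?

4 hours 25 minutes

Convert departure to UTC: 5:56 PM − 12:45 = 5:11 AM UTC on Jun 14.
Add 12 hours 57 minutes flight time → 6:08 PM UTC.
Isla Perdida is UTC−1:00, so local arrival = 6:08 PM − 1:00 = 5:08 PM on Jun 14.
Layover = 9:33 PM − 5:08 PM = 4 hours 25 minutes.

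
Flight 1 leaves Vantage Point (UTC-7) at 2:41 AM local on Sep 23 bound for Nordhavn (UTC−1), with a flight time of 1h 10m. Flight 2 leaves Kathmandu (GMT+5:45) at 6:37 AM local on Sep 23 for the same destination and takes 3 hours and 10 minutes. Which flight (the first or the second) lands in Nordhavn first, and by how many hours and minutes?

the second, by 6 hours 49 minutes

Flight 1 in UTC: 2:41 AM + 7:00 = 9:41 AM on Sep 23.
+1 hour 10 minutes → arrive 10:51 AM UTC on Sep 23.
Flight 2 in UTC: 6:37 AM − 5:45 = 12:52 AM on Sep 23.
+3 hours 10 minutes → arrive 4:02 AM UTC on Sep 23.
Flight 2 lands earlier by 6 hours 49 minutes.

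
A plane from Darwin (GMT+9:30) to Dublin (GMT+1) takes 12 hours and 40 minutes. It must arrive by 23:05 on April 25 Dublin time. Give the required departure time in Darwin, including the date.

Target arrival in UTC: 23:05 − 1:00 = 22:05 on Apr 25.
Subtract 12 hours 40 minutes → departure 09:25 UTC on Apr 25.
Darwin is UTC+9:30: 09:25 + 9:30 = 18:55 on Apr 25.

18:55 on April 25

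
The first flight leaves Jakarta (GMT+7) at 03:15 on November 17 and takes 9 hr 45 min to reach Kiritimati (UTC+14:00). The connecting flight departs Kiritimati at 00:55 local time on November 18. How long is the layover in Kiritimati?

4 hours 55 minutes

Convert departure to UTC: 03:15 − 7:00 = 20:15 UTC on Nov 16.
Add 9 hours and 45 minutes flight time → 06:00 UTC (Nov 17).
Kiritimati is UTC+14:00, so local arrival = 06:00 + 14:00 = 20:00 on Nov 17.
Layover = 00:55 − 20:00 (+1 day) = 4 hours 55 minutes.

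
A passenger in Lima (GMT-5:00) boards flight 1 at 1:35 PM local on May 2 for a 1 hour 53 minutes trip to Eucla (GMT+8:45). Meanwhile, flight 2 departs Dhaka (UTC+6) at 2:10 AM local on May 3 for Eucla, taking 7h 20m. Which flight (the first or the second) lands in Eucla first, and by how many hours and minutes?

the first, by 7 hours 2 minutes

Flight 1 in UTC: 1:35 PM + 5:00 = 6:35 PM on May 2.
+1 hour and 53 minutes → arrive 8:28 PM UTC on May 2.
Flight 2 in UTC: 2:10 AM − 6:00 = 8:10 PM on May 2.
+7 hours 20 minutes → arrive 3:30 AM UTC on May 3.
Flight 1 lands earlier by 7 hours 2 minutes.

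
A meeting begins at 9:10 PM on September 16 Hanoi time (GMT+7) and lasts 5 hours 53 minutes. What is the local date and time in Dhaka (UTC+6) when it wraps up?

Convert start to UTC: 9:10 PM − 7:00 = 2:10 PM UTC on Sep 16.
Add 5 hours and 53 minutes duration → 8:03 PM UTC.
Dhaka is UTC+6:00, so local end time = 8:03 PM + 6:00 = 2:03 AM on Sep 17.

2:03 AM on September 17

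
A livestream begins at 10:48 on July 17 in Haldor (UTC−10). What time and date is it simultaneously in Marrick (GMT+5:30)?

02:18 on Jul 18

Marrick is 15:30 ahead of Haldor.
Shift by the zone difference: 10:48 + 15:30 = 02:18 on Jul 18 in Marrick.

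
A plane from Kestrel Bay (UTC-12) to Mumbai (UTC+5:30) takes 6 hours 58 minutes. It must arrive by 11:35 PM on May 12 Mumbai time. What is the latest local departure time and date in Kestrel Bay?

Target arrival in UTC: 11:35 PM − 5:30 = 6:05 PM on May 12.
Subtract 6 hours and 58 minutes → departure 11:07 AM UTC on May 12.
Kestrel Bay is UTC−12:00: 11:07 AM − 12:00 = 11:07 PM on May 11.

11:07 PM on May 11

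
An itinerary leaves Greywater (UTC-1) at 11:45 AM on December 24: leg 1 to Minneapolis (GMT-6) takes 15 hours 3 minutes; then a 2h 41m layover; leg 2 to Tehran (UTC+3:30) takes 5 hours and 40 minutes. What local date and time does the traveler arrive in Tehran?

3:39 PM on December 25

Convert departure to UTC: 11:45 AM + 1:00 = 12:45 PM UTC on Dec 24.
Add 15 hours and 3 minutes leg 1 → 3:48 AM UTC (Dec 25).
Add 2 hours 41 minutes layover in Minneapolis → 6:29 AM UTC.
Add 5 hours and 40 minutes leg 2 → 12:09 PM UTC.
Tehran is UTC+3:30, so local arrival = 12:09 PM + 3:30 = 3:39 PM on Dec 25.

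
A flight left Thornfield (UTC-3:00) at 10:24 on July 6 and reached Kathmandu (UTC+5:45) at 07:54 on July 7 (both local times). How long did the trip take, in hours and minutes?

12 hours 45 minutes

Departure in UTC: 10:24 + 3:00 = 13:24 on Jul 6.
Arrival in UTC: 07:54 − 5:45 = 02:09 on Jul 7.
Elapsed = 02:09 − 13:24 (+1 day) = 12 hours 45 minutes.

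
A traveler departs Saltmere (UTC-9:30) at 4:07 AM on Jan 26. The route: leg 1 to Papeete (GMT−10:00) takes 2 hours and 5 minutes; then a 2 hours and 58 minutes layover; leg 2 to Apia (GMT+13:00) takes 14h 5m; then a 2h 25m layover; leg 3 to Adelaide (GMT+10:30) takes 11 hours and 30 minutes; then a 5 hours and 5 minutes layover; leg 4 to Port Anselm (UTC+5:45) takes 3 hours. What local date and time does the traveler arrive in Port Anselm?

12:30 PM on January 28

Convert departure to UTC: 4:07 AM + 9:30 = 1:37 PM UTC on Jan 26.
Add 2 hours and 5 minutes leg 1 → 3:42 PM UTC.
Add 2 hours 58 minutes layover in Papeete → 6:40 PM UTC.
Add 14 hours 5 minutes leg 2 → 8:45 AM UTC (Jan 27).
Add 2 hours 25 minutes layover in Apia → 11:10 AM UTC.
Add 11 hours 30 minutes leg 3 → 10:40 PM UTC.
Add 5 hours and 5 minutes layover in Adelaide → 3:45 AM UTC (Jan 28).
Add 3 hours leg 4 → 6:45 AM UTC.
Port Anselm is UTC+5:45, so local arrival = 6:45 AM + 5:45 = 12:30 PM on Jan 28.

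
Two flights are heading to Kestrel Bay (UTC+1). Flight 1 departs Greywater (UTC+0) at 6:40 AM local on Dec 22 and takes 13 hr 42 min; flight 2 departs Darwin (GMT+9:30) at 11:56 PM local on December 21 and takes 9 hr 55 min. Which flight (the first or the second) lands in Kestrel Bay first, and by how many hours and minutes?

Flight 1 departs at 6:40 AM UTC (Dec 22).
+13 hours and 42 minutes → arrive 8:22 PM UTC on Dec 22.
Flight 2 in UTC: 11:56 PM − 9:30 = 2:26 PM on Dec 21.
+9 hours 55 minutes → arrive 12:21 AM UTC on Dec 22.
Flight 2 lands earlier by 20 hours 1 minute.

the second, by 20 hours 1 minute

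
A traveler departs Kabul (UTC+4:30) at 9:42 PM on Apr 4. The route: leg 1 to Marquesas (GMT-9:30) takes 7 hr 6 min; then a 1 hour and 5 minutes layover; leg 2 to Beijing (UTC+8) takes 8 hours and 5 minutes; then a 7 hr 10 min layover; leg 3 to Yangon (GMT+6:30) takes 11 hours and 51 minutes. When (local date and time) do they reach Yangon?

10:59 AM on April 6

Convert departure to UTC: 9:42 PM − 4:30 = 5:12 PM UTC on Apr 4.
Add 7 hours 6 minutes leg 1 → 12:18 AM UTC (Apr 5).
Add 1 hour and 5 minutes layover in Marquesas → 1:23 AM UTC.
Add 8 hours 5 minutes leg 2 → 9:28 AM UTC.
Add 7 hours and 10 minutes layover in Beijing → 4:38 PM UTC.
Add 11 hours and 51 minutes leg 3 → 4:29 AM UTC (Apr 6).
Yangon is UTC+6:30, so local arrival = 4:29 AM + 6:30 = 10:59 AM on Apr 6.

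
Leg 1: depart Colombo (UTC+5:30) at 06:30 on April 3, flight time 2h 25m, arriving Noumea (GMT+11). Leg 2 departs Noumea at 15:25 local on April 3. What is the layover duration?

1 hour

Convert departure to UTC: 06:30 − 5:30 = 01:00 UTC on Apr 3.
Add 2 hours and 25 minutes flight time → 03:25 UTC.
Noumea is UTC+11:00, so local arrival = 03:25 + 11:00 = 14:25 on Apr 3.
Layover = 15:25 − 14:25 = 1 hour.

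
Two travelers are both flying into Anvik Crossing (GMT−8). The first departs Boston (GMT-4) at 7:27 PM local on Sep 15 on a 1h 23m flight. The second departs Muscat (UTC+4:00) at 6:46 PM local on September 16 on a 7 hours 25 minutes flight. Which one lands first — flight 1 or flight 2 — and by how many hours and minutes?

Flight 1 in UTC: 7:27 PM + 4:00 = 11:27 PM on Sep 15.
+1 hour and 23 minutes → arrive 12:50 AM UTC on Sep 16.
Flight 2 in UTC: 6:46 PM − 4:00 = 2:46 PM on Sep 16.
+7 hours and 25 minutes → arrive 10:11 PM UTC on Sep 16.
Flight 1 lands earlier by 21 hours 21 minutes.

the first, by 21 hours 21 minutes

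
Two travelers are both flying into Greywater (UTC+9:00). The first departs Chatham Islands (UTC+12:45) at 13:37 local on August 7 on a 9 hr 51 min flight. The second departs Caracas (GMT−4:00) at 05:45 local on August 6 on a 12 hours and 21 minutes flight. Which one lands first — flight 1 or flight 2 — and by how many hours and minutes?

the second, by 12 hours 37 minutes

Flight 1 in UTC: 13:37 − 12:45 = 00:52 on Aug 7.
+9 hours 51 minutes → arrive 10:43 UTC on Aug 7.
Flight 2 in UTC: 05:45 + 4:00 = 09:45 on Aug 6.
+12 hours and 21 minutes → arrive 22:06 UTC on Aug 6.
Flight 2 lands earlier by 12 hours 37 minutes.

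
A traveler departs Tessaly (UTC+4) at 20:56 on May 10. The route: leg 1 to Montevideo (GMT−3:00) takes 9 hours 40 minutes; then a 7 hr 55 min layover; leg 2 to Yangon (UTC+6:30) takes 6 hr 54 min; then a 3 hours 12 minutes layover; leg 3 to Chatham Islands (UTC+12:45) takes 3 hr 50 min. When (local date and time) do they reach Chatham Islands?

13:12 on May 12

Convert departure to UTC: 20:56 − 4:00 = 16:56 UTC on May 10.
Add 9 hours and 40 minutes leg 1 → 02:36 UTC (May 11).
Add 7 hours 55 minutes layover in Montevideo → 10:31 UTC.
Add 6 hours 54 minutes leg 2 → 17:25 UTC.
Add 3 hours and 12 minutes layover in Yangon → 20:37 UTC.
Add 3 hours 50 minutes leg 3 → 00:27 UTC (May 12).
Chatham Islands is UTC+12:45, so local arrival = 00:27 + 12:45 = 13:12 on May 12.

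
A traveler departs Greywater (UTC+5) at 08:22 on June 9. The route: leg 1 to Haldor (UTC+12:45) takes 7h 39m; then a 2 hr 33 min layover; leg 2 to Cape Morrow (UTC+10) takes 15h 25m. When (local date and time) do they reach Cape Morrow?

14:59 on Jun 10

Convert departure to UTC: 08:22 − 5:00 = 03:22 UTC on Jun 9.
Add 7 hours and 39 minutes leg 1 → 11:01 UTC.
Add 2 hours 33 minutes layover in Haldor → 13:34 UTC.
Add 15 hours and 25 minutes leg 2 → 04:59 UTC (Jun 10).
Cape Morrow is UTC+10:00, so local arrival = 04:59 + 10:00 = 14:59 on Jun 10.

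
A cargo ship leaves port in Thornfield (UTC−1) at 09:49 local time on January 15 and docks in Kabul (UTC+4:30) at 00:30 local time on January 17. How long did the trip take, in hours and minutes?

Departure in UTC: 09:49 + 1:00 = 10:49 on Jan 15.
Arrival in UTC: 00:30 − 4:30 = 20:00 on Jan 16.
Elapsed = 20:00 − 10:49 (+1 day) = 33 hours 11 minutes.

33 hours 11 minutes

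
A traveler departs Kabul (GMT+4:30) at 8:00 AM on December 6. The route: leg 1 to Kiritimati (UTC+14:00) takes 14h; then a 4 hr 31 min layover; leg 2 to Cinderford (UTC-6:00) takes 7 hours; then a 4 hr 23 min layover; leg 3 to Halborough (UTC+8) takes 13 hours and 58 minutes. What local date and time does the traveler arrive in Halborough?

7:22 AM on December 8

Convert departure to UTC: 8:00 AM − 4:30 = 3:30 AM UTC on Dec 6.
Add 14 hours leg 1 → 5:30 PM UTC.
Add 4 hours and 31 minutes layover in Kiritimati → 10:01 PM UTC.
Add 7 hours leg 2 → 5:01 AM UTC (Dec 7).
Add 4 hours 23 minutes layover in Cinderford → 9:24 AM UTC.
Add 13 hours and 58 minutes leg 3 → 11:22 PM UTC.
Halborough is UTC+8:00, so local arrival = 11:22 PM + 8:00 = 7:22 AM on Dec 8.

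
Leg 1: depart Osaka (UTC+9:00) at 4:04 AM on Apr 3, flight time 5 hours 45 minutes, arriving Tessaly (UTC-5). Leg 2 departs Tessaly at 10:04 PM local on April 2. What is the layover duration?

2 hours 15 minutes

Convert departure to UTC: 4:04 AM − 9:00 = 7:04 PM UTC on Apr 2.
Add 5 hours and 45 minutes flight time → 12:49 AM UTC (Apr 3).
Tessaly is UTC−5:00, so local arrival = 12:49 AM − 5:00 = 7:49 PM on Apr 2.
Layover = 10:04 PM − 7:49 PM = 2 hours 15 minutes.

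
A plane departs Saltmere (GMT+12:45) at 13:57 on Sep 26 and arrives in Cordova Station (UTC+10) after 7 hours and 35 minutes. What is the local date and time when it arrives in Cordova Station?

Cordova Station is 2:45 behind Saltmere.
After 7 hours and 35 minutes it is 21:32 in Saltmere.
Shift by the zone difference: 21:32 − 2:45 = 18:47 on Sep 26 in Cordova Station.

18:47 on September 26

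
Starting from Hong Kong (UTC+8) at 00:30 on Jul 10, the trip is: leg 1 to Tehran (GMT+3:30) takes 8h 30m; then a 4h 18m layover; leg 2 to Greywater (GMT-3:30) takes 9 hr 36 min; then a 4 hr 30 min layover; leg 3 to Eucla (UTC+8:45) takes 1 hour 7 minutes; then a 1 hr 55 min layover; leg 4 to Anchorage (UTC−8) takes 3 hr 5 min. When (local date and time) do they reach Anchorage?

17:31 on July 10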